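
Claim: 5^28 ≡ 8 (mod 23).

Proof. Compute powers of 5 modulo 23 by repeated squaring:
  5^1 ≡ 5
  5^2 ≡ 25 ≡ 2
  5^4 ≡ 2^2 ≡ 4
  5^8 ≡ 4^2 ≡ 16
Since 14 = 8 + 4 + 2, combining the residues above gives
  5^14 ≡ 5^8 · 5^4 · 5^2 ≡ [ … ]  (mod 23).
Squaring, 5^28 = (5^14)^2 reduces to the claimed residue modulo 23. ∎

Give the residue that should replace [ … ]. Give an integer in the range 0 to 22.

13

5^8 · 5^4 · 5^2 ≡ 16 · 4 · 2 = 128.
128 mod 23 = 13, so 5^14 ≡ 13 (mod 23).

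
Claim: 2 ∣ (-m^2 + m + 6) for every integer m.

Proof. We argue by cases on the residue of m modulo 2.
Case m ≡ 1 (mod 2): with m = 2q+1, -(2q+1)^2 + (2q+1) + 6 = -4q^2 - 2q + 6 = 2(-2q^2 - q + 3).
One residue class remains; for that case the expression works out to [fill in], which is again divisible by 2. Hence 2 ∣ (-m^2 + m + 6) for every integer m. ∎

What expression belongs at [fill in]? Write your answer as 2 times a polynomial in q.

The residues treated are {1}, so the missing case is m ≡ 0 (mod 2); write m = 2q.
Then -(2q)^2 + (2q) + 6 = -4q^2 + 2q + 6 = 2(-2q^2 + q + 3).

2(-2q^2 + q + 3)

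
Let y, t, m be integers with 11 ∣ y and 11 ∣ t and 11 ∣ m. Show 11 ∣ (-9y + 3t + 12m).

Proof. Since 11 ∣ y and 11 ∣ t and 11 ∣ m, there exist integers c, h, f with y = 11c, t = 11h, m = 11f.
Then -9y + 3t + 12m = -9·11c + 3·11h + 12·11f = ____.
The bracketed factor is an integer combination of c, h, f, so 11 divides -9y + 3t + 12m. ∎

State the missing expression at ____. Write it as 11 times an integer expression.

11(-9c + 12f + 3h)

Each term has a factor of 11: -9·11c + 3·11h + 12·11f = 11·(-9c + 12f + 3h).
Since -9c + 12f + 3h is an integer, 11 ∣ (-9y + 3t + 12m).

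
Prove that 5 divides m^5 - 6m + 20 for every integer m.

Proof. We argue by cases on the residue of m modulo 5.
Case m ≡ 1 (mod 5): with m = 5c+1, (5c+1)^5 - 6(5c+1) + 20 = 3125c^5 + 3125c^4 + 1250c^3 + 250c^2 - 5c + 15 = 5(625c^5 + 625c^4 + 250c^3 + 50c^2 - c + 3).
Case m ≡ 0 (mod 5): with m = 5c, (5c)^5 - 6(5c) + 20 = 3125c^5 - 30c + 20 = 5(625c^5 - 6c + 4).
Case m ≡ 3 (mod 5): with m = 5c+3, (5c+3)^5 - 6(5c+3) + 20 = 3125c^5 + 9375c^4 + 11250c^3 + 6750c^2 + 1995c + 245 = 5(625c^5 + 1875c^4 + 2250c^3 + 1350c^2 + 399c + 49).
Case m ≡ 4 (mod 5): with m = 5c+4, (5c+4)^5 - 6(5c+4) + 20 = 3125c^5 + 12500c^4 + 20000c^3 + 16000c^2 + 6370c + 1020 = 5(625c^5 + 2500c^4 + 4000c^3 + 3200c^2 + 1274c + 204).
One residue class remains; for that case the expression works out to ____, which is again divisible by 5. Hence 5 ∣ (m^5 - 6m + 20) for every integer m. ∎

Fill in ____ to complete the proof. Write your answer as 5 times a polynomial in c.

Only m ≡ 2 (mod 5) is unaccounted for. Put m = 5c+2:
(5c+2)^5 - 6(5c+2) + 20 expands to 3125c^5 + 6250c^4 + 5000c^3 + 2000c^2 + 370c + 40,
and factoring out 5 leaves 5(625c^5 + 1250c^4 + 1000c^3 + 400c^2 + 74c + 8).

5(625c^5 + 1250c^4 + 1000c^3 + 400c^2 + 74c + 8)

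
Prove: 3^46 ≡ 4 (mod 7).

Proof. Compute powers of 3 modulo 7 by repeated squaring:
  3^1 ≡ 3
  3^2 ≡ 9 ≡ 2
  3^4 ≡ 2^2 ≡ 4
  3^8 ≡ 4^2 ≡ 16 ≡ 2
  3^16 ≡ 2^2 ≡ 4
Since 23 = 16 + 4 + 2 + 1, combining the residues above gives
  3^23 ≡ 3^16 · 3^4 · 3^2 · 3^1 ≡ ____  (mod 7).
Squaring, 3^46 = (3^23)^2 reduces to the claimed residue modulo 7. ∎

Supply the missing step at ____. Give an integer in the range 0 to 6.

5

Multiply the listed residues: 4 · 4 · 2 · 3 = 16 → 32 → 96.
Reducing modulo 7: 96 = 13·7 + 5, so 3^23 ≡ 5.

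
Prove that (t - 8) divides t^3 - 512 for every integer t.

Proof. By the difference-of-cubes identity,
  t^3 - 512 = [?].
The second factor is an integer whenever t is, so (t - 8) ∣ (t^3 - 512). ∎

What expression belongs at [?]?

(t - 8)(t^2 + 8t + 64)

a^3 - b^3 = (a - b)(a^2 + ab + b^2). With a = t, b = 8:
t^3 - 512 = (t - 8)(t^2 + 8t + 64).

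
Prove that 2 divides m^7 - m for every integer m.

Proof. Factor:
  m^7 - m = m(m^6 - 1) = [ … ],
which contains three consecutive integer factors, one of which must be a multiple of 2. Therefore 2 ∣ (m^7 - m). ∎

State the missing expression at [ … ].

m^6 - 1 = (m^2 - 1)(m^4 + m^2 + 1), and m^2 - 1 = (m-1)(m+1).
So m(m^6 - 1) = (m - 1)m(m + 1)(m^4 + m^2 + 1).

(m - 1)m(m + 1)(m^4 + m^2 + 1)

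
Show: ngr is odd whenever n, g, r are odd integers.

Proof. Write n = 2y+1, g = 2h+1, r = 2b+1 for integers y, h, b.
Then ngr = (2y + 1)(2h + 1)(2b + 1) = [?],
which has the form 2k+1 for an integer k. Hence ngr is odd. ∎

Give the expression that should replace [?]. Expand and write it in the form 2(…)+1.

Expanding: (2y + 1)(2h + 1)(2b + 1) = 8bhy + 4bh + 4by + 2b + 4hy + 2h + 2y + 1.
Every term except the constant is even, so this is 2(4bhy + 2bh + 2by + b + 2hy + h + y) + 1,
and 4bhy + 2bh + 2by + b + 2hy + h + y ∈ ℤ gives the required form.

2(4bhy + 2bh + 2by + b + 2hy + h + y) + 1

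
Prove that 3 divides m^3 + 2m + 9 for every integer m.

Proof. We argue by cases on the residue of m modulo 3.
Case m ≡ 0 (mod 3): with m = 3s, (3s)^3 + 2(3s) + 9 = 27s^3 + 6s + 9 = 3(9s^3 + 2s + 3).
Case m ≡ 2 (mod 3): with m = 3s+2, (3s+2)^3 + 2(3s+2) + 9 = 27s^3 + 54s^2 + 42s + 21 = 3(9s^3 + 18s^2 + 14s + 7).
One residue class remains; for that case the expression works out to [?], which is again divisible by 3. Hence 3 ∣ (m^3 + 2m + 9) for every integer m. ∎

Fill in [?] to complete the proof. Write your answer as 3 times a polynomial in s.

Only m ≡ 1 (mod 3) is unaccounted for. Put m = 3s+1:
(3s+1)^3 + 2(3s+1) + 9 expands to 27s^3 + 27s^2 + 15s + 12,
and factoring out 3 leaves 3(9s^3 + 9s^2 + 5s + 4).

3(9s^3 + 9s^2 + 5s + 4)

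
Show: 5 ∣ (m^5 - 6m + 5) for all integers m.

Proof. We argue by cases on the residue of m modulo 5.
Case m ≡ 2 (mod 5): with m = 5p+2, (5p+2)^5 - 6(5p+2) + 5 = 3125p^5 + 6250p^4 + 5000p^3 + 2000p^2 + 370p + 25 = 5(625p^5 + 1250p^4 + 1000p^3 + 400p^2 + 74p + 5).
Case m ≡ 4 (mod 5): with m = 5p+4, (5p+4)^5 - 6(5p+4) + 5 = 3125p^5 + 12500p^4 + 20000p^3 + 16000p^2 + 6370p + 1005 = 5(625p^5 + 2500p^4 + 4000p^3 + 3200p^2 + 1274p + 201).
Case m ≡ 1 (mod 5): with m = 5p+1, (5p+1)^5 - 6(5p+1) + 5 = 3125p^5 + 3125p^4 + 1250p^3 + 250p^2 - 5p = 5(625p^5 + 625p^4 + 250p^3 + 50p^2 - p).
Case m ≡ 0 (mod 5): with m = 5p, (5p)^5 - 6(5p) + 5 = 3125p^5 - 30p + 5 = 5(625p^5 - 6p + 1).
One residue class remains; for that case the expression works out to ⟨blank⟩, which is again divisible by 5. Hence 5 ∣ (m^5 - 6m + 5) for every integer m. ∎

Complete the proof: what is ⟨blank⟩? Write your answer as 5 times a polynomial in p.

5(625p^5 + 1875p^4 + 2250p^3 + 1350p^2 + 399p + 46)

The residues treated are {2, 4, 1, 0}, so the missing case is m ≡ 3 (mod 5); write m = 5p+3.
Then (5p+3)^5 - 6(5p+3) + 5 = 3125p^5 + 9375p^4 + 11250p^3 + 6750p^2 + 1995p + 230 = 5(625p^5 + 1875p^4 + 2250p^3 + 1350p^2 + 399p + 46).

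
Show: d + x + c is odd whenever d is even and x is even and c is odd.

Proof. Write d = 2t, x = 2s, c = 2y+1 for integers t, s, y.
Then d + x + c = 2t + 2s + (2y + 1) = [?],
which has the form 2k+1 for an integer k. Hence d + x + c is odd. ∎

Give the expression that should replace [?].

2(s + t + y) + 1

2t + 2s + (2y + 1) = 2s + 2t + 2y + 1
= 2(s + t + y) + 1.
Since s + t + y is an integer, the sum is of the form 2k+1 for an integer k.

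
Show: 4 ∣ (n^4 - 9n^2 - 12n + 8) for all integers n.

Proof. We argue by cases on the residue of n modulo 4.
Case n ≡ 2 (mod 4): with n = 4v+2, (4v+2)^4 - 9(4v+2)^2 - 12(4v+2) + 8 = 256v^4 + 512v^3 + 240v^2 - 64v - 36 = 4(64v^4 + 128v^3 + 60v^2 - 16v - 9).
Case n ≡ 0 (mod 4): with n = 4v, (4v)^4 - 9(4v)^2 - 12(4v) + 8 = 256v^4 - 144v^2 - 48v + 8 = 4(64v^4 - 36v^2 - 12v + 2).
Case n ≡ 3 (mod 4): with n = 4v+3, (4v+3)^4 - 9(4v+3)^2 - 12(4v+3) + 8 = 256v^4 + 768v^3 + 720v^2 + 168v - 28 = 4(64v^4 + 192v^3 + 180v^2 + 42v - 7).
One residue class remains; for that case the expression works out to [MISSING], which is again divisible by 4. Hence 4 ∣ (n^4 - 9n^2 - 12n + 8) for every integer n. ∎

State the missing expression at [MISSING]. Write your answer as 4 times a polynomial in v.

4(64v^4 + 64v^3 - 12v^2 - 26v - 3)

The residues treated are {2, 0, 3}, so the missing case is n ≡ 1 (mod 4); write n = 4v+1.
Then (4v+1)^4 - 9(4v+1)^2 - 12(4v+1) + 8 = 256v^4 + 256v^3 - 48v^2 - 104v - 12 = 4(64v^4 + 64v^3 - 12v^2 - 26v - 3).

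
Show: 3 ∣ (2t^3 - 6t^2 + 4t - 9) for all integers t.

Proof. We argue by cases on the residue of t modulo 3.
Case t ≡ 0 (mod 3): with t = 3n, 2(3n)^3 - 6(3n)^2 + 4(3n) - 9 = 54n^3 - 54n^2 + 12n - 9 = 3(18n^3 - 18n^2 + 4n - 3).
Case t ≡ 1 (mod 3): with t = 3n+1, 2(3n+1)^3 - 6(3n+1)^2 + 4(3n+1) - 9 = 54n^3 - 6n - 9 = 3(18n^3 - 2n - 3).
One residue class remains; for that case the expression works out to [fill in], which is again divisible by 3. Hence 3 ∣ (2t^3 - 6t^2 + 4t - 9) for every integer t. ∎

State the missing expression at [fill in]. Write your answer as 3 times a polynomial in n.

The residues treated are {0, 1}, so the missing case is t ≡ 2 (mod 3); write t = 3n+2.
Then 2(3n+2)^3 - 6(3n+2)^2 + 4(3n+2) - 9 = 54n^3 + 54n^2 + 12n - 9 = 3(18n^3 + 18n^2 + 4n - 3).

3(18n^3 + 18n^2 + 4n - 3)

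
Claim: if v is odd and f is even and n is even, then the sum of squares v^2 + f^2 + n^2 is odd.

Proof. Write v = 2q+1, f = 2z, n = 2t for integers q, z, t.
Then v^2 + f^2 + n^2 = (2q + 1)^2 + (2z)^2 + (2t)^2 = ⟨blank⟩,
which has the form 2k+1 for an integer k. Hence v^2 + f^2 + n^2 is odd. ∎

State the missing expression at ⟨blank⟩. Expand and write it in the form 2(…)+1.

Expanding: (2q + 1)^2 + (2z)^2 + (2t)^2 = 4q^2 + 4q + 4t^2 + 4z^2 + 1.
Every term except the constant is even, so this is 2(2q^2 + 2q + 2t^2 + 2z^2) + 1,
and 2q^2 + 2q + 2t^2 + 2z^2 ∈ ℤ gives the required form.

2(2q^2 + 2q + 2t^2 + 2z^2) + 1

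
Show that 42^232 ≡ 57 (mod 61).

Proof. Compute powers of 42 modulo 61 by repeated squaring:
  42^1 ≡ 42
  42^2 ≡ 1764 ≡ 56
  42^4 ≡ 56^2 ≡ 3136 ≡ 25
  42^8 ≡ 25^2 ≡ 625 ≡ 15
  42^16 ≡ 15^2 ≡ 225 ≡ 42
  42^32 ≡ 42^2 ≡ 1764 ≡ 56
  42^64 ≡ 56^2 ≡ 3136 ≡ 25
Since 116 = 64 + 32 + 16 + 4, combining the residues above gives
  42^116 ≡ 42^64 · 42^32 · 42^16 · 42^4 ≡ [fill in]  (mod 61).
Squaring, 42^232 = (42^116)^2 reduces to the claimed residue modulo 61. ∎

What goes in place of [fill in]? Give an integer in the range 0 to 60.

Multiply the listed residues: 25 · 56 · 42 · 25 = 1400 → 58800 → 1470000.
Reducing modulo 61: 1470000 = 24098·61 + 22, so 42^116 ≡ 22.

22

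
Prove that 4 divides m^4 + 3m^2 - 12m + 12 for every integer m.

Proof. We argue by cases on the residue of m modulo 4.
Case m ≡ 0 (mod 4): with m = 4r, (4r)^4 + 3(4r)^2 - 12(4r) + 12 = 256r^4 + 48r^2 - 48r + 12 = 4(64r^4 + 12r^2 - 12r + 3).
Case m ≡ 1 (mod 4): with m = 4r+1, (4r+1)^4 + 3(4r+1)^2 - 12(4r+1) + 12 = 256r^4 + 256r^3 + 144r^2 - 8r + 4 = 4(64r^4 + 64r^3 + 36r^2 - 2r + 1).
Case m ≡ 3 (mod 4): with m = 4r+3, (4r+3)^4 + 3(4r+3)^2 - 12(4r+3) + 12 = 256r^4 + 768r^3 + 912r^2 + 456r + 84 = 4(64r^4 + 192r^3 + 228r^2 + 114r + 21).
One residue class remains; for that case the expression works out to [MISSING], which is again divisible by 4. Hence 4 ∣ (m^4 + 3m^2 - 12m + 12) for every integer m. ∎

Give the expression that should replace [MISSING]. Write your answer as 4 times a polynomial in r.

4(64r^4 + 128r^3 + 108r^2 + 32r + 4)

The residues treated are {0, 1, 3}, so the missing case is m ≡ 2 (mod 4); write m = 4r+2.
Then (4r+2)^4 + 3(4r+2)^2 - 12(4r+2) + 12 = 256r^4 + 512r^3 + 432r^2 + 128r + 16 = 4(64r^4 + 128r^3 + 108r^2 + 32r + 4).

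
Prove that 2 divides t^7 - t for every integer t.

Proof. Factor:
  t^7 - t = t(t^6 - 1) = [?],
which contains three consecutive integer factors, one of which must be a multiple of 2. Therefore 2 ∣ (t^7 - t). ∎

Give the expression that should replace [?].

(t - 1)t(t + 1)(t^4 + t^2 + 1)

t^6 - 1 = (t^2 - 1)(t^4 + t^2 + 1), and t^2 - 1 = (t-1)(t+1).
So t(t^6 - 1) = (t - 1)t(t + 1)(t^4 + t^2 + 1).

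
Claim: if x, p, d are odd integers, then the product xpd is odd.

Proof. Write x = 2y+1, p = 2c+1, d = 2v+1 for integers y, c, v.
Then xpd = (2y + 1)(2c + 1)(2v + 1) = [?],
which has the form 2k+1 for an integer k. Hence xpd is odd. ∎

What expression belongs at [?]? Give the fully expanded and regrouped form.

(2y + 1)(2c + 1)(2v + 1) = 8cvy + 4cv + 4cy + 2c + 4vy + 2v + 2y + 1
= 2(4cvy + 2cv + 2cy + c + 2vy + v + y) + 1.
Since 4cvy + 2cv + 2cy + c + 2vy + v + y is an integer, the product is of the form 2k+1 for an integer k.

2(4cvy + 2cv + 2cy + c + 2vy + v + y) + 1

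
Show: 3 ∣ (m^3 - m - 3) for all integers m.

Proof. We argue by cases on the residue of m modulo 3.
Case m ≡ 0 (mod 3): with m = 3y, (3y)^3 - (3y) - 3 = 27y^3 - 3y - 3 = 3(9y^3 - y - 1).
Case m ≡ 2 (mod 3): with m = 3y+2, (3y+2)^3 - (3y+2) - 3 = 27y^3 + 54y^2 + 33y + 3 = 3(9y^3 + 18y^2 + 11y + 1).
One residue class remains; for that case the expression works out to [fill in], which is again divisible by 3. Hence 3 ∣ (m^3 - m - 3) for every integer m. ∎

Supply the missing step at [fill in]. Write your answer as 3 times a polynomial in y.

3(9y^3 + 9y^2 + 2y - 1)

Only m ≡ 1 (mod 3) is unaccounted for. Put m = 3y+1:
(3y+1)^3 - (3y+1) - 3 expands to 27y^3 + 27y^2 + 6y - 3,
and factoring out 3 leaves 3(9y^3 + 9y^2 + 2y - 1).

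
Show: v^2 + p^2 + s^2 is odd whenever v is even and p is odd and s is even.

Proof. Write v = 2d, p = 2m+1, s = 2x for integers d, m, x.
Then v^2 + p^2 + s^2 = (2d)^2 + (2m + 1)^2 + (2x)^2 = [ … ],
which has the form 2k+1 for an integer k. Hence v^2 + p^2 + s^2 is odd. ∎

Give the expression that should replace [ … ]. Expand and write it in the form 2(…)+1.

Expanding: (2d)^2 + (2m + 1)^2 + (2x)^2 = 4d^2 + 4m^2 + 4m + 4x^2 + 1.
Every term except the constant is even, so this is 2(2d^2 + 2m^2 + 2m + 2x^2) + 1,
and 2d^2 + 2m^2 + 2m + 2x^2 ∈ ℤ gives the required form.

2(2d^2 + 2m^2 + 2m + 2x^2) + 1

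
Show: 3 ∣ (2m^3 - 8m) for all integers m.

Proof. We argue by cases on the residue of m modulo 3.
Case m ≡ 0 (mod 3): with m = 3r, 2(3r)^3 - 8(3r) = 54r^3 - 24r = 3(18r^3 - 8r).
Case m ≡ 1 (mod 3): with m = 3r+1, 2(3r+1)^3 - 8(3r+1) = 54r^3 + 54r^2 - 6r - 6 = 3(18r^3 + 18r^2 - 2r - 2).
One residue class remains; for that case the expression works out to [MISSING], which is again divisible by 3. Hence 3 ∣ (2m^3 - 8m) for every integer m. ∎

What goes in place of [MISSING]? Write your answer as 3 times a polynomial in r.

3(18r^3 + 36r^2 + 16r)

Only m ≡ 2 (mod 3) is unaccounted for. Put m = 3r+2:
2(3r+2)^3 - 8(3r+2) expands to 54r^3 + 108r^2 + 48r,
and factoring out 3 leaves 3(18r^3 + 36r^2 + 16r).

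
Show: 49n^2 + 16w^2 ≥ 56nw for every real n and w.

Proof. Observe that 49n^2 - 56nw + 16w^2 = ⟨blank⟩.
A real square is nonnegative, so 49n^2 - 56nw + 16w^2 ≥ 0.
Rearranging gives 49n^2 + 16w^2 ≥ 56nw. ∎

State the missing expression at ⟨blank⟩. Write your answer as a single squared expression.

(7n - 4w)^2

The leading and trailing coefficients are 7^2 and 4^2, and 56 = 2·7·4, so the trinomial is (7n - 4w)^2.
Hence 49n^2 - 56nw + 16w^2 ≥ 0.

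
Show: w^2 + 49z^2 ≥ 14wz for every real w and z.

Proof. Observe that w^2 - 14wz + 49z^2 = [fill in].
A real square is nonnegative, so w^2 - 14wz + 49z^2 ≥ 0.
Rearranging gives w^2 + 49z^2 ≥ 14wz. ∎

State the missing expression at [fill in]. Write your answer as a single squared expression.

w^2 - 14wz + 49z^2 is a perfect-square trinomial: the outer terms are (w)^2 and (7z)^2, and the cross term is -2·w·7z.
So w^2 - 14wz + 49z^2 = (w - 7z)^2 ≥ 0.

(w - 7z)^2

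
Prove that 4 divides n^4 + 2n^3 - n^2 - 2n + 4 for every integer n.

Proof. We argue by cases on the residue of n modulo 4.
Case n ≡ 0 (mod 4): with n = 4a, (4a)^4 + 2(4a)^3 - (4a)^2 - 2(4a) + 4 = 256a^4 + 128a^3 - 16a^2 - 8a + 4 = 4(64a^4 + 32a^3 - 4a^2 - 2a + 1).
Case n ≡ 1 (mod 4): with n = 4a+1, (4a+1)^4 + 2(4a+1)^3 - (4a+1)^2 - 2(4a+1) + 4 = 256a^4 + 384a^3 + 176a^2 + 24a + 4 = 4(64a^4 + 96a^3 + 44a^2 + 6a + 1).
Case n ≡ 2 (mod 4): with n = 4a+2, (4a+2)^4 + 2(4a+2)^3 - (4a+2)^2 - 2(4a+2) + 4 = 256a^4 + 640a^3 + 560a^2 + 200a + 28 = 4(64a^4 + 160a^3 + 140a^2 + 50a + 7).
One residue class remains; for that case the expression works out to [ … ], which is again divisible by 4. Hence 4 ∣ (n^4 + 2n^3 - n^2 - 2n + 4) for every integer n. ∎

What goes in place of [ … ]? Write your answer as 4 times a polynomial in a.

Only n ≡ 3 (mod 4) is unaccounted for. Put n = 4a+3:
(4a+3)^4 + 2(4a+3)^3 - (4a+3)^2 - 2(4a+3) + 4 expands to 256a^4 + 896a^3 + 1136a^2 + 616a + 124,
and factoring out 4 leaves 4(64a^4 + 224a^3 + 284a^2 + 154a + 31).

4(64a^4 + 224a^3 + 284a^2 + 154a + 31)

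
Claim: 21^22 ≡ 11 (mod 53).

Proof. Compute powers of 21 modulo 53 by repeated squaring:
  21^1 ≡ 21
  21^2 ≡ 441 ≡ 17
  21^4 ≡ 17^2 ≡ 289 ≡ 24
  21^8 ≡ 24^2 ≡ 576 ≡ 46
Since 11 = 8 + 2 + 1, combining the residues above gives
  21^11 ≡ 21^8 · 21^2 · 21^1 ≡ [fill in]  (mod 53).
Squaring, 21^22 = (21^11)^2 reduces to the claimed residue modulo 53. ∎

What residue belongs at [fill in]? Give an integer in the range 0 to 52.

21^8 · 21^2 · 21^1 ≡ 46 · 17 · 21 = 16422.
16422 mod 53 = 45, so 21^11 ≡ 45 (mod 53).

45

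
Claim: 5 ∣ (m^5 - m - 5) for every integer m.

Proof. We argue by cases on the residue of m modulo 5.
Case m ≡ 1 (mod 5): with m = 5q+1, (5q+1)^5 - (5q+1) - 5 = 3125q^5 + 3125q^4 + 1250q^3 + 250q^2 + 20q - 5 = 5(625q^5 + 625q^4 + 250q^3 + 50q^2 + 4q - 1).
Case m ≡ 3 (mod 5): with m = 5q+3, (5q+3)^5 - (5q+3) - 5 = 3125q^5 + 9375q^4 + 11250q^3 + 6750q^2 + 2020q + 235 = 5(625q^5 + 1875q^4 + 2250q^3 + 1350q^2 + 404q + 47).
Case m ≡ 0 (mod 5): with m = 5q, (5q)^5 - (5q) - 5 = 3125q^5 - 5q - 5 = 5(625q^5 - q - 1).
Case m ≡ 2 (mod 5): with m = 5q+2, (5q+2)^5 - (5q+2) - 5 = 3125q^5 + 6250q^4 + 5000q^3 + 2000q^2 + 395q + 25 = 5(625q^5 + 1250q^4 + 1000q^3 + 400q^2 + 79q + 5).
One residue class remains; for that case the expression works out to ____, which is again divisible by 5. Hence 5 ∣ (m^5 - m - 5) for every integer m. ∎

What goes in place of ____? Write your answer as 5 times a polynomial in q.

The residues treated are {1, 3, 0, 2}, so the missing case is m ≡ 4 (mod 5); write m = 5q+4.
Then (5q+4)^5 - (5q+4) - 5 = 3125q^5 + 12500q^4 + 20000q^3 + 16000q^2 + 6395q + 1015 = 5(625q^5 + 2500q^4 + 4000q^3 + 3200q^2 + 1279q + 203).

5(625q^5 + 2500q^4 + 4000q^3 + 3200q^2 + 1279q + 203)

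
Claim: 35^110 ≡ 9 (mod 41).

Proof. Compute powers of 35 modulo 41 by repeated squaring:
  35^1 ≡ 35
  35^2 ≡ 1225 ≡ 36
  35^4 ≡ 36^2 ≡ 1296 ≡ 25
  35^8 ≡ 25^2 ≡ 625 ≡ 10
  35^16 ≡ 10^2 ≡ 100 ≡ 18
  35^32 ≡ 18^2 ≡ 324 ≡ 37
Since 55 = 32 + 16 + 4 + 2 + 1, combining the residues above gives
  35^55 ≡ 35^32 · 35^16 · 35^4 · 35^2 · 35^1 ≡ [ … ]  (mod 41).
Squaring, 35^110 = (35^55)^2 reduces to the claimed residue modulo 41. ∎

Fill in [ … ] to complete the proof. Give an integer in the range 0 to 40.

Multiply the listed residues: 37 · 18 · 25 · 36 · 35 = 666 → 16650 → 599400 → 20979000.
Reducing modulo 41: 20979000 = 511682·41 + 38, so 35^55 ≡ 38.

38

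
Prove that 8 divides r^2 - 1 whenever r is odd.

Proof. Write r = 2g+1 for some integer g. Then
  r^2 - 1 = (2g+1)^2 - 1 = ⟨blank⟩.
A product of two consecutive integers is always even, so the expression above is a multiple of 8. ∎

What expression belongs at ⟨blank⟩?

4g(g + 1)

(2g+1)^2 - 1 = 4g^2 + 4g + 1 - 1 = 4g^2 + 4g = 4g(g+1).
Since g and g+1 are consecutive, g(g+1) is even, and 4·(even) is a multiple of 8.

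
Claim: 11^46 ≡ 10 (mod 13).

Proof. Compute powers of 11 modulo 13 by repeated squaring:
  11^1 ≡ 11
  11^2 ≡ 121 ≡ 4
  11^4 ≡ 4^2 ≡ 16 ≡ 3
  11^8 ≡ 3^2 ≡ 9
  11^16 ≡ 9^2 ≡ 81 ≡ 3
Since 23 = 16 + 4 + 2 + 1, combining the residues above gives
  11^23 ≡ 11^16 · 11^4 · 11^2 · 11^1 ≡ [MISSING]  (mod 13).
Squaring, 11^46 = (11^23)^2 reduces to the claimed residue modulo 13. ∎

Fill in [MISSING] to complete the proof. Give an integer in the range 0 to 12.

11^16 · 11^4 · 11^2 · 11^1 ≡ 3 · 3 · 4 · 11 = 396.
396 mod 13 = 6, so 11^23 ≡ 6 (mod 13).

6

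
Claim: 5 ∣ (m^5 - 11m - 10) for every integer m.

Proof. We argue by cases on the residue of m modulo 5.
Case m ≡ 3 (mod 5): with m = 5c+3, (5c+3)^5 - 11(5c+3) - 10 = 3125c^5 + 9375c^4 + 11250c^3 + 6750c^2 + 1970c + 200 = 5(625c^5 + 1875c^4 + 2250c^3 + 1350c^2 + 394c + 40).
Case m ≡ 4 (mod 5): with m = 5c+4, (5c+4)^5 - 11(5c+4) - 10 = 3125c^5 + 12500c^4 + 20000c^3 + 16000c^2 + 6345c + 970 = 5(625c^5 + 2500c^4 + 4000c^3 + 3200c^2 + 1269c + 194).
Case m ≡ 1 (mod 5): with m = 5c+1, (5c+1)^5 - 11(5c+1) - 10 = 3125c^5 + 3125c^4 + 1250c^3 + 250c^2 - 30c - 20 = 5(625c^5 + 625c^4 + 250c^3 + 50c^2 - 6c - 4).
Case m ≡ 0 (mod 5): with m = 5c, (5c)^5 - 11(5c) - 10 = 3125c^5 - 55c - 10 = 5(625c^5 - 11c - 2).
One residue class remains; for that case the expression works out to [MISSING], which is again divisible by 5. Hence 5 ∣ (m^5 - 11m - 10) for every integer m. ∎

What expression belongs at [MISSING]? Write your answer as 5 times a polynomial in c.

5(625c^5 + 1250c^4 + 1000c^3 + 400c^2 + 69c)

The residues treated are {3, 4, 1, 0}, so the missing case is m ≡ 2 (mod 5); write m = 5c+2.
Then (5c+2)^5 - 11(5c+2) - 10 = 3125c^5 + 6250c^4 + 5000c^3 + 2000c^2 + 345c = 5(625c^5 + 1250c^4 + 1000c^3 + 400c^2 + 69c).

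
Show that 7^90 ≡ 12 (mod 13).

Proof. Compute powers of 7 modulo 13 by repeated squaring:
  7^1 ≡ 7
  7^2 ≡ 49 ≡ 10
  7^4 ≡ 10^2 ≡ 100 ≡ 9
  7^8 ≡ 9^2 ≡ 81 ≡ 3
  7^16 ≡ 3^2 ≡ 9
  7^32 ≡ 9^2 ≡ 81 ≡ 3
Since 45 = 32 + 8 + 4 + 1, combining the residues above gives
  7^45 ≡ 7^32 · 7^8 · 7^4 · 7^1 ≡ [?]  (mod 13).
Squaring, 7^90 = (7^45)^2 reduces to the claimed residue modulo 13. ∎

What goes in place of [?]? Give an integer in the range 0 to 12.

8

Multiply the listed residues: 3 · 3 · 9 · 7 = 9 → 81 → 567.
Reducing modulo 13: 567 = 43·13 + 8, so 7^45 ≡ 8.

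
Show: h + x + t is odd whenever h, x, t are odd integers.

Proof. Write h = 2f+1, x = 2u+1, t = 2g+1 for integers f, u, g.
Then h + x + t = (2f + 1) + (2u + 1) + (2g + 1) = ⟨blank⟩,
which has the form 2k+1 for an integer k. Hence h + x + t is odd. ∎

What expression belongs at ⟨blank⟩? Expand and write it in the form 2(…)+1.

2(f + g + u + 1) + 1

Expanding: (2f + 1) + (2u + 1) + (2g + 1) = 2f + 2g + 2u + 3.
Every term except the constant is even, so this is 2(f + g + u + 1) + 1,
and f + g + u + 1 ∈ ℤ gives the required form.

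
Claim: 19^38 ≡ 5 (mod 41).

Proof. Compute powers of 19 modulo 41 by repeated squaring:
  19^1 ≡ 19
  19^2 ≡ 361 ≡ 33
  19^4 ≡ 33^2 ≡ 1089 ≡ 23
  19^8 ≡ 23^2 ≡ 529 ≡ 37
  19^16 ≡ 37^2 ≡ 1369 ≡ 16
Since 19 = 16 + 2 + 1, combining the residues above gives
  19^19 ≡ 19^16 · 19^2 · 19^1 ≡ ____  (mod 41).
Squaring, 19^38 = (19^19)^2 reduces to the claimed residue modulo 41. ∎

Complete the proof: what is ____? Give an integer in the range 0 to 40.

Multiply the listed residues: 16 · 33 · 19 = 528 → 10032.
Reducing modulo 41: 10032 = 244·41 + 28, so 19^19 ≡ 28.

28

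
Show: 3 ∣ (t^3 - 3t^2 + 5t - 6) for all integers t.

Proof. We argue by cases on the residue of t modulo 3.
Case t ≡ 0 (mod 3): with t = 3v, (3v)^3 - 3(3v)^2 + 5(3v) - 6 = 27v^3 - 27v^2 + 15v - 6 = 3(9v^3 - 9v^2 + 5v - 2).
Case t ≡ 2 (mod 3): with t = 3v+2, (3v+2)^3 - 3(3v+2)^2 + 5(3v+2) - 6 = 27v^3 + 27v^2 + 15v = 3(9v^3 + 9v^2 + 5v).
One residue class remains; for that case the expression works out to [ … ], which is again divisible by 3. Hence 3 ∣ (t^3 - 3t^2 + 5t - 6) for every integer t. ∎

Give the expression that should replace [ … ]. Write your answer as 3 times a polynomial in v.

3(9v^3 + 2v - 1)

The residues treated are {0, 2}, so the missing case is t ≡ 1 (mod 3); write t = 3v+1.
Then (3v+1)^3 - 3(3v+1)^2 + 5(3v+1) - 6 = 27v^3 + 6v - 3 = 3(9v^3 + 2v - 1).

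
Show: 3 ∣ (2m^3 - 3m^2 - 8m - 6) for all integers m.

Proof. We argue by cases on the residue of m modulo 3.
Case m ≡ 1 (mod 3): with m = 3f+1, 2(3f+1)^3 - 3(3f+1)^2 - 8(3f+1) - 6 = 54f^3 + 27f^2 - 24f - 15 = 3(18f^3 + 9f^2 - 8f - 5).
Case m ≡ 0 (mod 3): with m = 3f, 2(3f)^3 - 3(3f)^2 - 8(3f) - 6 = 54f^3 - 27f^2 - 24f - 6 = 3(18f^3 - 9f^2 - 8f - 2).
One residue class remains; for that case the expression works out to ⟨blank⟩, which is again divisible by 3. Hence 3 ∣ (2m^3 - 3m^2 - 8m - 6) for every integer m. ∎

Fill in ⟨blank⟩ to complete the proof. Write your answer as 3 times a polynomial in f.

3(18f^3 + 27f^2 + 4f - 6)

The residues treated are {1, 0}, so the missing case is m ≡ 2 (mod 3); write m = 3f+2.
Then 2(3f+2)^3 - 3(3f+2)^2 - 8(3f+2) - 6 = 54f^3 + 81f^2 + 12f - 18 = 3(18f^3 + 27f^2 + 4f - 6).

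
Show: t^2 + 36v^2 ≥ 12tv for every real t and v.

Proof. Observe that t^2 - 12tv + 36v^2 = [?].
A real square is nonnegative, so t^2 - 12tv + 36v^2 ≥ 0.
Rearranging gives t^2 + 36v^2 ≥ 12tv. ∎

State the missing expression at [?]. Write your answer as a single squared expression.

(t - 6v)^2

t^2 - 12tv + 36v^2 is a perfect-square trinomial: the outer terms are (t)^2 and (6v)^2, and the cross term is -2·t·6v.
So t^2 - 12tv + 36v^2 = (t - 6v)^2 ≥ 0.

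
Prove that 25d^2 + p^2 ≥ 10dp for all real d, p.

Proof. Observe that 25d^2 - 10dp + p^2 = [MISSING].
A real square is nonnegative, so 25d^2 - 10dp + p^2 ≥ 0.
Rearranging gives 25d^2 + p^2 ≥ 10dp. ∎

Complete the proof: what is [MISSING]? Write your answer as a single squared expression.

25d^2 - 10dp + p^2 is a perfect-square trinomial: the outer terms are (5d)^2 and (p)^2, and the cross term is -2·5d·p.
So 25d^2 - 10dp + p^2 = (5d - p)^2 ≥ 0.

(5d - p)^2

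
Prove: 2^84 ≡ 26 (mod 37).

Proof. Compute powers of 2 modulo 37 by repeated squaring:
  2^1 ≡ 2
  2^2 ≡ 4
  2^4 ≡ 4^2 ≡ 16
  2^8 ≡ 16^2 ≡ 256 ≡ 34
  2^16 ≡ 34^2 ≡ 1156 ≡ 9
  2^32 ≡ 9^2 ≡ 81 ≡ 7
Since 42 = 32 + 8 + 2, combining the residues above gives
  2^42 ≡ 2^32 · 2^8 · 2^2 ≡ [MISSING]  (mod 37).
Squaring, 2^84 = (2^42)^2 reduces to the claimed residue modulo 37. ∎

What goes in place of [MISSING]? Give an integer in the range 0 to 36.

2^32 · 2^8 · 2^2 ≡ 7 · 34 · 4 = 952.
952 mod 37 = 27, so 2^42 ≡ 27 (mod 37).

27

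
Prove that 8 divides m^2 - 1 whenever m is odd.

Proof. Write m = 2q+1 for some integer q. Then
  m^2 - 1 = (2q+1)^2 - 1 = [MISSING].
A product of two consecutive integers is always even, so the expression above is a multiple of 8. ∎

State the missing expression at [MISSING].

(2q+1)^2 - 1 = 4q^2 + 4q + 1 - 1 = 4q^2 + 4q = 4q(q+1).
Since q and q+1 are consecutive, q(q+1) is even, and 4·(even) is a multiple of 8.

4q(q + 1)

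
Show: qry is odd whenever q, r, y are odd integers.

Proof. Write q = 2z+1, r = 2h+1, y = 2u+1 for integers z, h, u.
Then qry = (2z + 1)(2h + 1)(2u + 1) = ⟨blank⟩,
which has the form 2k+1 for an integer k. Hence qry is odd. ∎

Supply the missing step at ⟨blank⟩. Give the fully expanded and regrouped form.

2(4huz + 2hu + 2hz + h + 2uz + u + z) + 1

(2z + 1)(2h + 1)(2u + 1) = 8huz + 4hu + 4hz + 2h + 4uz + 2u + 2z + 1
= 2(4huz + 2hu + 2hz + h + 2uz + u + z) + 1.
Since 4huz + 2hu + 2hz + h + 2uz + u + z is an integer, the product is of the form 2k+1 for an integer k.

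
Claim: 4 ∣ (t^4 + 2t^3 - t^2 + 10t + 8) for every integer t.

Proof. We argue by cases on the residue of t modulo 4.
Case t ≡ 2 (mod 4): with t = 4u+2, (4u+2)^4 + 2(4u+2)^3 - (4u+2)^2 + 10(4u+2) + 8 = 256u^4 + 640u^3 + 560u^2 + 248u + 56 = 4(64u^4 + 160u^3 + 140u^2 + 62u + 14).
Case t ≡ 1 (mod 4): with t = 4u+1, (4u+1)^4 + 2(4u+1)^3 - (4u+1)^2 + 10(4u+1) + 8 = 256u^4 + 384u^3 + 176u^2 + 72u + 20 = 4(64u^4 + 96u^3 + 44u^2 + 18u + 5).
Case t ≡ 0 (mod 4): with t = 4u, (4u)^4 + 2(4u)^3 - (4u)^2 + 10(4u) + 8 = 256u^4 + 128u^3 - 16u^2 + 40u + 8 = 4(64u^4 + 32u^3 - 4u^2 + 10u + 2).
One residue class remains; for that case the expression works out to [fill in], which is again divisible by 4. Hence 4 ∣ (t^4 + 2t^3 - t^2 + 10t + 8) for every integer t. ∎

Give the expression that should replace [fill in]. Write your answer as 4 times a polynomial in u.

Only t ≡ 3 (mod 4) is unaccounted for. Put t = 4u+3:
(4u+3)^4 + 2(4u+3)^3 - (4u+3)^2 + 10(4u+3) + 8 expands to 256u^4 + 896u^3 + 1136u^2 + 664u + 164,
and factoring out 4 leaves 4(64u^4 + 224u^3 + 284u^2 + 166u + 41).

4(64u^4 + 224u^3 + 284u^2 + 166u + 41)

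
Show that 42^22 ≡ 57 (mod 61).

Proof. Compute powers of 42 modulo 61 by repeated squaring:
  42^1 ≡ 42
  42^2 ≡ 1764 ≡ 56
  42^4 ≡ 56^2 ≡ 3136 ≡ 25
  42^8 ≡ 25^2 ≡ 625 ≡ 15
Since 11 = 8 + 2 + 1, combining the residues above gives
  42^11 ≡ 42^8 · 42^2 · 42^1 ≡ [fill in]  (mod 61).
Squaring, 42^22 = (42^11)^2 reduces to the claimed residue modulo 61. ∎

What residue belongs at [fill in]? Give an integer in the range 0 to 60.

22

Multiply the listed residues: 15 · 56 · 42 = 840 → 35280.
Reducing modulo 61: 35280 = 578·61 + 22, so 42^11 ≡ 22.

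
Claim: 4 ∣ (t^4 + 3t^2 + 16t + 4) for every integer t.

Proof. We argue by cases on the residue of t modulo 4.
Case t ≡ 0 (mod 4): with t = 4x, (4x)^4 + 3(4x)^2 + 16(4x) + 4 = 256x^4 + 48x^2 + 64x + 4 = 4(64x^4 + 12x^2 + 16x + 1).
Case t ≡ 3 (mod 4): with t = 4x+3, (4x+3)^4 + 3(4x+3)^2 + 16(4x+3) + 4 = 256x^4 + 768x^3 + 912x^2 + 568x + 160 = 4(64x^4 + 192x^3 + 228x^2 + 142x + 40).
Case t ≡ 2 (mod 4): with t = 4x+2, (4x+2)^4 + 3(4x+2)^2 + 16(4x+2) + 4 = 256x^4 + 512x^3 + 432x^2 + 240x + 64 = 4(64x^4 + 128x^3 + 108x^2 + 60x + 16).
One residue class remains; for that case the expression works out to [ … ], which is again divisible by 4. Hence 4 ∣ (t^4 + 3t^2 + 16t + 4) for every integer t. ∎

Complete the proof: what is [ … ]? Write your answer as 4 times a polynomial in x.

Only t ≡ 1 (mod 4) is unaccounted for. Put t = 4x+1:
(4x+1)^4 + 3(4x+1)^2 + 16(4x+1) + 4 expands to 256x^4 + 256x^3 + 144x^2 + 104x + 24,
and factoring out 4 leaves 4(64x^4 + 64x^3 + 36x^2 + 26x + 6).

4(64x^4 + 64x^3 + 36x^2 + 26x + 6)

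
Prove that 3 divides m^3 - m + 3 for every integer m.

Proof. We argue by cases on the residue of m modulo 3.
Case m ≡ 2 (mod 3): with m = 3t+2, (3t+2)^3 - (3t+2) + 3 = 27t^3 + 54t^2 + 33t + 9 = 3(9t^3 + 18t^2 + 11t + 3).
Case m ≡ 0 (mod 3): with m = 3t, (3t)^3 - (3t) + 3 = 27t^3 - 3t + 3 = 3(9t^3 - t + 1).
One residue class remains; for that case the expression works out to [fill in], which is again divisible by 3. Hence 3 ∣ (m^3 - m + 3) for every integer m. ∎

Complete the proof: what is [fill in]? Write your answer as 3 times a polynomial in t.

3(9t^3 + 9t^2 + 2t + 1)

The residues treated are {2, 0}, so the missing case is m ≡ 1 (mod 3); write m = 3t+1.
Then (3t+1)^3 - (3t+1) + 3 = 27t^3 + 27t^2 + 6t + 3 = 3(9t^3 + 9t^2 + 2t + 1).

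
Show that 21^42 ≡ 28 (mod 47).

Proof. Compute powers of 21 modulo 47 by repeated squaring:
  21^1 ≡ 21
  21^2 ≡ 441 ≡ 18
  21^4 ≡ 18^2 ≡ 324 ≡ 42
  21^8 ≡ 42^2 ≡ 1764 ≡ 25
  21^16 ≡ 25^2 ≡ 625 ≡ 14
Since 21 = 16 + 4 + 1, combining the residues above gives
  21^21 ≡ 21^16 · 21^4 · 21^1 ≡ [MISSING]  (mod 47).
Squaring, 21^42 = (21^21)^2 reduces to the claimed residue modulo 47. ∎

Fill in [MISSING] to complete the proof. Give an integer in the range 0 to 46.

34

21^16 · 21^4 · 21^1 ≡ 14 · 42 · 21 = 12348.
12348 mod 47 = 34, so 21^21 ≡ 34 (mod 47).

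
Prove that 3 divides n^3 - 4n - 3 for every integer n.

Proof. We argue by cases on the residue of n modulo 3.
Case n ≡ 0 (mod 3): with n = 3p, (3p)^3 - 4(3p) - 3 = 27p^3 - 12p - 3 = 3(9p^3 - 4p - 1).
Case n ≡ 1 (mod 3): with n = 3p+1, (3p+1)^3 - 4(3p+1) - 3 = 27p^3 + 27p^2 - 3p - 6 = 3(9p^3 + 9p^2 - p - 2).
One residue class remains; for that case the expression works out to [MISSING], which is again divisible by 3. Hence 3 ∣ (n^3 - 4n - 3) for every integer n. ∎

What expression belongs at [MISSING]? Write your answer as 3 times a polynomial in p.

Only n ≡ 2 (mod 3) is unaccounted for. Put n = 3p+2:
(3p+2)^3 - 4(3p+2) - 3 expands to 27p^3 + 54p^2 + 24p - 3,
and factoring out 3 leaves 3(9p^3 + 18p^2 + 8p - 1).

3(9p^3 + 18p^2 + 8p - 1)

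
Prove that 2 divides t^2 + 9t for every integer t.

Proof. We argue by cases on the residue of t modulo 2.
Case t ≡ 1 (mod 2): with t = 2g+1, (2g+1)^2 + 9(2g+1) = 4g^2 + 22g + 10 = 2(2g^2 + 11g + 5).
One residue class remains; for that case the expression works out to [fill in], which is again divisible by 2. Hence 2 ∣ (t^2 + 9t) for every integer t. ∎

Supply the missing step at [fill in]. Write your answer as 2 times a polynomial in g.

The residues treated are {1}, so the missing case is t ≡ 0 (mod 2); write t = 2g.
Then (2g)^2 + 9(2g) = 4g^2 + 18g = 2(2g^2 + 9g).

2(2g^2 + 9g)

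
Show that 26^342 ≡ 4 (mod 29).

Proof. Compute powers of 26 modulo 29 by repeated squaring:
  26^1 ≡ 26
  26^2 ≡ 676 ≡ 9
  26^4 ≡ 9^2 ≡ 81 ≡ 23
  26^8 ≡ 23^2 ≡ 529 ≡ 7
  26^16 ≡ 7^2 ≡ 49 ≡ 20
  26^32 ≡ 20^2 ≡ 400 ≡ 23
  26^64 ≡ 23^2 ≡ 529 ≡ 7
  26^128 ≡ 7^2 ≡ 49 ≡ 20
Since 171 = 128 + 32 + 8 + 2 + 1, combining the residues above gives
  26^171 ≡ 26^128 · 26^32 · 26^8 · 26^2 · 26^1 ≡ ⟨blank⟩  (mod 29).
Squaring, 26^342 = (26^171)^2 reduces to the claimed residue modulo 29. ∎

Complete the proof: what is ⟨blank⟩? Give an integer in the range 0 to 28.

26^128 · 26^32 · 26^8 · 26^2 · 26^1 ≡ 20 · 23 · 7 · 9 · 26 = 753480.
753480 mod 29 = 2, so 26^171 ≡ 2 (mod 29).

2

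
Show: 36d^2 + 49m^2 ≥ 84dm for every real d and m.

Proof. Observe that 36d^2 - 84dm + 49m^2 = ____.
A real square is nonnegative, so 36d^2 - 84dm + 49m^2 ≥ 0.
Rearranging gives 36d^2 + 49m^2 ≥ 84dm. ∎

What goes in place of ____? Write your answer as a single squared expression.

36d^2 - 84dm + 49m^2 is a perfect-square trinomial: the outer terms are (6d)^2 and (7m)^2, and the cross term is -2·6d·7m.
So 36d^2 - 84dm + 49m^2 = (6d - 7m)^2 ≥ 0.

(6d - 7m)^2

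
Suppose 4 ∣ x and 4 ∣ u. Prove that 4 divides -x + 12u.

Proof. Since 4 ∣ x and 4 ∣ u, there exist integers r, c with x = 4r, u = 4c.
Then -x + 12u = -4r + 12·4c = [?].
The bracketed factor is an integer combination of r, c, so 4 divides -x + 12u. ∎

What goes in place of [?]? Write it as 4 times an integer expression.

Each term has a factor of 4: -4r + 12·4c = 4·(12c - r).
Since 12c - r is an integer, 4 ∣ (-x + 12u).

4(12c - r)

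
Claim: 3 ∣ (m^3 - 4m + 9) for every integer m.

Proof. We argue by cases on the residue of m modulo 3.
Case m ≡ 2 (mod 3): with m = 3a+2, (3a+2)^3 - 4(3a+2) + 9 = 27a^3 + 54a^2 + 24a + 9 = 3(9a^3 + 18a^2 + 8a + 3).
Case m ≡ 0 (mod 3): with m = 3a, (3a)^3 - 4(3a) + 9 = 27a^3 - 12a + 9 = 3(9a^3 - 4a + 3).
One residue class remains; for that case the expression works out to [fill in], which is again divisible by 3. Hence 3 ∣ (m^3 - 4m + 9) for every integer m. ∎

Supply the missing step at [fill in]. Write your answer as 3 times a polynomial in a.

Only m ≡ 1 (mod 3) is unaccounted for. Put m = 3a+1:
(3a+1)^3 - 4(3a+1) + 9 expands to 27a^3 + 27a^2 - 3a + 6,
and factoring out 3 leaves 3(9a^3 + 9a^2 - a + 2).

3(9a^3 + 9a^2 - a + 2)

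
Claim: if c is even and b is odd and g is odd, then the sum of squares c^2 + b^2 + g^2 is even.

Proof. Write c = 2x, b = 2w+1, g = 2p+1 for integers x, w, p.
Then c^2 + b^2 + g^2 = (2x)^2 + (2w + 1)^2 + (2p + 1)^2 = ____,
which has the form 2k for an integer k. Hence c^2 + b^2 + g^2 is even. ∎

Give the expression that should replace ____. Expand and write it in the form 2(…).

(2x)^2 + (2w + 1)^2 + (2p + 1)^2 = 4p^2 + 4p + 4w^2 + 4w + 4x^2 + 2
= 2(2p^2 + 2p + 2w^2 + 2w + 2x^2 + 1).
Since 2p^2 + 2p + 2w^2 + 2w + 2x^2 + 1 is an integer, the sum of squares is of the form 2k for an integer k.

2(2p^2 + 2p + 2w^2 + 2w + 2x^2 + 1)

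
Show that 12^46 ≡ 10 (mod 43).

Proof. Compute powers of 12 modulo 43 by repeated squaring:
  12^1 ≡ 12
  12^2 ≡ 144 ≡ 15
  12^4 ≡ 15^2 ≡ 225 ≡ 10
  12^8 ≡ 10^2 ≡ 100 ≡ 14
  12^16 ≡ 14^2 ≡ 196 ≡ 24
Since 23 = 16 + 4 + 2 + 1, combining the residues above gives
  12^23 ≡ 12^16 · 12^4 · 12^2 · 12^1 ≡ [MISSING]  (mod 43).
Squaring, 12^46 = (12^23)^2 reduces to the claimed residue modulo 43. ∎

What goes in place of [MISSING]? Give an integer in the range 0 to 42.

28

Multiply the listed residues: 24 · 10 · 15 · 12 = 240 → 3600 → 43200.
Reducing modulo 43: 43200 = 1004·43 + 28, so 12^23 ≡ 28.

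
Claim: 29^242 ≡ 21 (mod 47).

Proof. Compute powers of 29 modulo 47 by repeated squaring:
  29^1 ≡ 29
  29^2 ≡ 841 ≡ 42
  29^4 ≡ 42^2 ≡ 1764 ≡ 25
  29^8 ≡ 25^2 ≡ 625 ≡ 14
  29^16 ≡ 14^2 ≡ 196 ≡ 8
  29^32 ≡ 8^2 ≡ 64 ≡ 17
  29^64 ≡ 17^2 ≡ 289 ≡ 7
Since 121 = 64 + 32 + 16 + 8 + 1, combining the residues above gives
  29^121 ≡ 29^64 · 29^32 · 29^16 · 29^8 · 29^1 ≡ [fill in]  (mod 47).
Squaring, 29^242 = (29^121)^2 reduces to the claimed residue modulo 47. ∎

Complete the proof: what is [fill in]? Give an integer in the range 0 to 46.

Multiply the listed residues: 7 · 17 · 8 · 14 · 29 = 119 → 952 → 13328 → 386512.
Reducing modulo 47: 386512 = 8223·47 + 31, so 29^121 ≡ 31.

31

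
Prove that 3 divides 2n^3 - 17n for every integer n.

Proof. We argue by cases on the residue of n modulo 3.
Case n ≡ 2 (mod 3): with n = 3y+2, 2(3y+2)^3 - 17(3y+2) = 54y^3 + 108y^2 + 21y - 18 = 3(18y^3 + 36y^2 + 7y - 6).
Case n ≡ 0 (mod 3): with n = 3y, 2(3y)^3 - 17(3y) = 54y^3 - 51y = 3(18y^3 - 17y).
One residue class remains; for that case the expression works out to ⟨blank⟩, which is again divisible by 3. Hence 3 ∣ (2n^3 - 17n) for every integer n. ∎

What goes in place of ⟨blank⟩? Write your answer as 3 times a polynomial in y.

3(18y^3 + 18y^2 - 11y - 5)

The residues treated are {2, 0}, so the missing case is n ≡ 1 (mod 3); write n = 3y+1.
Then 2(3y+1)^3 - 17(3y+1) = 54y^3 + 54y^2 - 33y - 15 = 3(18y^3 + 18y^2 - 11y - 5).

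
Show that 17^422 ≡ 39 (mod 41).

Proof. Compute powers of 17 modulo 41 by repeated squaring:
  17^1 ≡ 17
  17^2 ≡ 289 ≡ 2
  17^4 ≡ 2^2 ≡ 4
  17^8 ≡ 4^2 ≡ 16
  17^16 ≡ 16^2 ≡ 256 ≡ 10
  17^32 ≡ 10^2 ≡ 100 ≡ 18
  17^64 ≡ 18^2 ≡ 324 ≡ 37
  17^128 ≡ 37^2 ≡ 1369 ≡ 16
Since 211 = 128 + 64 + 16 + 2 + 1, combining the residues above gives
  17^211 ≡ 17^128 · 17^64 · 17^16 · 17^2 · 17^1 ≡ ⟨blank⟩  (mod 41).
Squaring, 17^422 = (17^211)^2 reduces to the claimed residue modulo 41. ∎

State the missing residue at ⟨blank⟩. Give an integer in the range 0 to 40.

11

Multiply the listed residues: 16 · 37 · 10 · 2 · 17 = 592 → 5920 → 11840 → 201280.
Reducing modulo 41: 201280 = 4909·41 + 11, so 17^211 ≡ 11.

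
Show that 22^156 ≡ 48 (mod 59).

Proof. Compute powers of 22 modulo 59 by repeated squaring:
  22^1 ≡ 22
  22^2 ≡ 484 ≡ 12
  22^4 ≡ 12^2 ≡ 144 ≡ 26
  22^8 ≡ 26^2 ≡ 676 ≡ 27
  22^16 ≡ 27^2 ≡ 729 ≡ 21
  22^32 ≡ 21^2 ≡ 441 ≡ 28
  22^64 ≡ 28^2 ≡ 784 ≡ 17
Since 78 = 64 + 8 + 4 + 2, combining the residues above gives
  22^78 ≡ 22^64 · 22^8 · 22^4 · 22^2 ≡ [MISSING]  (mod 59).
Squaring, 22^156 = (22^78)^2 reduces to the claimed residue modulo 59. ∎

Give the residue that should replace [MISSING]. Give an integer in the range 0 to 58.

Multiply the listed residues: 17 · 27 · 26 · 12 = 459 → 11934 → 143208.
Reducing modulo 59: 143208 = 2427·59 + 15, so 22^78 ≡ 15.

15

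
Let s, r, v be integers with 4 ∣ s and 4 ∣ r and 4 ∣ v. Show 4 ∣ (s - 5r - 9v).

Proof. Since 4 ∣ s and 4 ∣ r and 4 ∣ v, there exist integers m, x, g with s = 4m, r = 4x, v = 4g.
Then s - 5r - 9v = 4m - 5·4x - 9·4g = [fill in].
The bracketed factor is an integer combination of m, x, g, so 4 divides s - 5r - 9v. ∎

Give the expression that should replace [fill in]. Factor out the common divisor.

Each term has a factor of 4: 4m - 5·4x - 9·4g = 4·(-9g + m - 5x).
Since -9g + m - 5x is an integer, 4 ∣ (s - 5r - 9v).

4(-9g + m - 5x)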